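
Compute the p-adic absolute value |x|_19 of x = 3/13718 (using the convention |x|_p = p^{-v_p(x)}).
|3/13718|_19 = 6859

Step 1 — compute v_19(x) by factoring powers of 19 out of the numerator and denominator: v_19(3/13718) = -3. Step 2 — apply |x|_p = p^{-v_p(x)} = 19^{3} = 6859.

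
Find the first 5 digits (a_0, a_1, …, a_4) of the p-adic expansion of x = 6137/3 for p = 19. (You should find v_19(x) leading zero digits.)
(a_0, …, a_4) = (0, 0, 12, 6, 6)

v_19(6137/3) = 2, so a_0 = ... = a_1 = 0. Factor out: x = 19^2 · u with u = 17/3 a unit in ℤ_19. Expand u iteratively via a_{v+i} = u_i mod 19, u_{i+1} = (u_i − a_{v+i})/19:
  u_0 = 17/3;  a_2 = 12;  u_1 = (u_0 − 12)/19 = -1/3
  u_1 = -1/3;  a_3 = 6;  u_2 = (u_1 − 6)/19 = -1/3
  u_2 = -1/3;  a_4 = 6;  u_3 = (u_2 − 6)/19 = -1/3
Digits: (0, 0, 12, 6, 6).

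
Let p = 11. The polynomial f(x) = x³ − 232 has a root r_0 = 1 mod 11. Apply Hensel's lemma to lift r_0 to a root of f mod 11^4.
r_3 = 3466 (mod 14641)

Hensel: r_{i+1} = r_i − f(r_i)/f′(r_i) mod 11^{i+2}, where f′(x) = 3x². Iterate:
  r_0 = 1 (mod 11)
  r_1 = 78 (mod 121)
  r_2 = 804 (mod 1331)
  r_3 = 3466 (mod 14641)
Final: r = 3466 with f(r) ≡ 0 mod 11^4.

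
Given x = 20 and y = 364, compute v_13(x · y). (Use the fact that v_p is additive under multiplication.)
v_13(7280) = 1

v_p(x) = 0 (factor: 20 = 13^0 · 20); v_p(y) = 1 (factor: 364 = 13^1 · 28). Additivity: v_p(xy) = v_p(x) + v_p(y) = 0 + 1 = 1. (Direct check: xy = 7280 = 13^1 · (560).)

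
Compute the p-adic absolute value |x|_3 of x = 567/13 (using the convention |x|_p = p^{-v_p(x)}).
|567/13|_3 = 1/81

Step 1 — compute v_3(x) by factoring powers of 3 out of the numerator and denominator: v_3(567/13) = 4. Step 2 — apply |x|_p = p^{-v_p(x)} = 3^{-4} = 1/81.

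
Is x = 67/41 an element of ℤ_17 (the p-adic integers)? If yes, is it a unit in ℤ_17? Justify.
x ∈ ℤ_17^× (unit); v_17(x) = 0

ℤ_17 = {x ∈ ℚ_17 : v_17(x) ≥ 0} and ℤ_17^× = {x ∈ ℤ_17 : v_17(x) = 0}. Here v_17(67/41) = v_17(num) − v_17(den) = 0; compare against these criteria.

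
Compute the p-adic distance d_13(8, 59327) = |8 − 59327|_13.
d_13(8, 59327) = 1/2197

Step 1 — x − y = 8 − 59327 = -59319. Step 2 — v_13(-59319) = 3 (factor: -59319 = −(13^3 · 27); the sign does not affect v_p). Step 3 — |x − y|_13 = 13^{-3} = 1/2197.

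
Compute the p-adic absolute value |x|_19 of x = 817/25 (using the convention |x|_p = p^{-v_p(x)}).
|817/25|_19 = 1/19

Step 1 — compute v_19(x) by factoring powers of 19 out of the numerator and denominator: v_19(817/25) = 1. Step 2 — apply |x|_p = p^{-v_p(x)} = 19^{-1} = 1/19.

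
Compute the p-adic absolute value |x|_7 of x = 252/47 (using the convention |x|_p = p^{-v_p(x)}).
|252/47|_7 = 1/7

Step 1 — compute v_7(x) by factoring powers of 7 out of the numerator and denominator: v_7(252/47) = 1. Step 2 — apply |x|_p = p^{-v_p(x)} = 7^{-1} = 1/7.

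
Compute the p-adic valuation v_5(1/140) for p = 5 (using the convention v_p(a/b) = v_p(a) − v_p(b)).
v_5(1/140) = -1

Factor powers of 5 from the numerator and denominator of the reduced fraction: 1 = 5^0 · 1 and 140 = 5^1 · 28. Apply v_p(a/b) = v_p(a) − v_p(b): v_5(1/140) = 0 − 1 = -1.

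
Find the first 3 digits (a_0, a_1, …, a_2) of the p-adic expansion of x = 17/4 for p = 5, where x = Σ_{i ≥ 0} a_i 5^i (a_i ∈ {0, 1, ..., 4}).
(a_0, …, a_2) = (3, 4, 3)

v_5(17/4) = 0 (numerator and denominator both coprime to 5), so x ∈ ℤ_5^×. Compute digits iteratively via a_i = x_i mod 5, x_{i+1} = (x_i − a_i)/5, with x_0 = x:
  x_0 = 17/4;  a_0 = 3;  x_1 = (x_0 − 3)/5 = 1/4
  x_1 = 1/4;  a_1 = 4;  x_2 = (x_1 − 4)/5 = -3/4
  x_2 = -3/4;  a_2 = 3;  x_3 = (x_2 − 3)/5 = -3/4
Digits: (3, 4, 3).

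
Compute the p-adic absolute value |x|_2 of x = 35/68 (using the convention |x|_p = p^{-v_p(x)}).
|35/68|_2 = 4

Step 1 — compute v_2(x) by factoring powers of 2 out of the numerator and denominator: v_2(35/68) = -2. Step 2 — apply |x|_p = p^{-v_p(x)} = 2^{2} = 4.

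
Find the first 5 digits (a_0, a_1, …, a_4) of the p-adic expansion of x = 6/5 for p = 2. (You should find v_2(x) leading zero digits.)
(a_0, …, a_4) = (0, 1, 1, 1, 0)

v_2(6/5) = 1, so a_0 = ... = a_0 = 0. Factor out: x = 2^1 · u with u = 3/5 a unit in ℤ_2. Expand u iteratively via a_{v+i} = u_i mod 2, u_{i+1} = (u_i − a_{v+i})/2:
  u_0 = 3/5;  a_1 = 1;  u_1 = (u_0 − 1)/2 = -1/5
  u_1 = -1/5;  a_2 = 1;  u_2 = (u_1 − 1)/2 = -3/5
  u_2 = -3/5;  a_3 = 1;  u_3 = (u_2 − 1)/2 = -4/5
  u_3 = -4/5;  a_4 = 0;  u_4 = (u_3 − 0)/2 = -2/5
Digits: (0, 1, 1, 1, 0).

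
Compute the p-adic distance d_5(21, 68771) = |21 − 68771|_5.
d_5(21, 68771) = 1/3125

Step 1 — x − y = 21 − 68771 = -68750. Step 2 — v_5(-68750) = 5 (factor: -68750 = −(5^5 · 22); the sign does not affect v_p). Step 3 — |x − y|_5 = 5^{-5} = 1/3125.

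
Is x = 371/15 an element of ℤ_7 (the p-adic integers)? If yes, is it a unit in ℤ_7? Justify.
x ∈ ℤ_7 but not a unit; v_7(x) = 1 > 0

ℤ_7 = {x ∈ ℚ_7 : v_7(x) ≥ 0} and ℤ_7^× = {x ∈ ℤ_7 : v_7(x) = 0}. Here v_7(371/15) = v_7(num) − v_7(den) = 1; compare against these criteria.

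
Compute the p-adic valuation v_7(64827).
v_7(64827) = 4

v_7(n) is the largest exponent k such that 7^k divides n. Factor out: 64827 = 7^4 · 27. (Sign doesn't affect v_p.) So v_7(64827) = 4.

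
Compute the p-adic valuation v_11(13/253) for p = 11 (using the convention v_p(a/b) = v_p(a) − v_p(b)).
v_11(13/253) = -1

Factor powers of 11 from the numerator and denominator of the reduced fraction: 13 = 11^0 · 13 and 253 = 11^1 · 23. Apply v_p(a/b) = v_p(a) − v_p(b): v_11(13/253) = 0 − 1 = -1.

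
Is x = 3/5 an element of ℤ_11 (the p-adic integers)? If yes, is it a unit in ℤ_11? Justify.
x ∈ ℤ_11^× (unit); v_11(x) = 0

ℤ_11 = {x ∈ ℚ_11 : v_11(x) ≥ 0} and ℤ_11^× = {x ∈ ℤ_11 : v_11(x) = 0}. Here v_11(3/5) = v_11(num) − v_11(den) = 0; compare against these criteria.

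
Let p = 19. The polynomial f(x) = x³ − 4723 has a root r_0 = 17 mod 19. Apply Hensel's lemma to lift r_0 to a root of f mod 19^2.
r_1 = 302 (mod 361)

Hensel: r_{i+1} = r_i − f(r_i)/f′(r_i) mod 19^{i+2}, where f′(x) = 3x². Iterate:
  r_0 = 17 (mod 19)
  r_1 = 302 (mod 361)
Final: r = 302 with f(r) ≡ 0 mod 19^2.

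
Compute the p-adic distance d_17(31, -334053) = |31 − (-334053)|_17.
d_17(31, -334053) = 1/83521

Step 1 — x − y = 31 − (-334053) = 334084. Step 2 — v_17(334084) = 4 (factor: 334084 = (17^4 · 4); the sign does not affect v_p). Step 3 — |x − y|_17 = 17^{-4} = 1/83521.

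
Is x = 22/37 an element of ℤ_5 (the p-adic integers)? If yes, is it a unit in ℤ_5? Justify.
x ∈ ℤ_5^× (unit); v_5(x) = 0

ℤ_5 = {x ∈ ℚ_5 : v_5(x) ≥ 0} and ℤ_5^× = {x ∈ ℤ_5 : v_5(x) = 0}. Here v_5(22/37) = v_5(num) − v_5(den) = 0; compare against these criteria.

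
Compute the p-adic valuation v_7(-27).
v_7(-27) = 0

v_7(n) is the largest exponent k such that 7^k divides n. Factor out: -27 = -7^0 · 27. (Sign doesn't affect v_p.) So v_7(-27) = 0.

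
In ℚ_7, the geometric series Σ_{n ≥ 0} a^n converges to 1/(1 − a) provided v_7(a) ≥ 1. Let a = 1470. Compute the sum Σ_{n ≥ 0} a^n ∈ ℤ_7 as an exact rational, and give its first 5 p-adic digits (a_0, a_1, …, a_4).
Σ a^n = 1/(1 − a) = -1/1469;  first 5 digits = (1, 0, 2, 4, 4)

v_7(a) = 2 ≥ 1, so the series converges in ℤ_7 to 1/(1 − a) = 1/(1 − 1470) = -1/1469. Expand this rational in ℤ_7: compute digits iteratively via d_i = x_i mod 7, x_{i+1} = (x_i − d_i)/7. The first 5 digits are (1, 0, 2, 4, 4).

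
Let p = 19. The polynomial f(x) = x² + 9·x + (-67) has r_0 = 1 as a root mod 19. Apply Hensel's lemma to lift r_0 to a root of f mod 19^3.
r_2 = 1122 (mod 6859)

Hensel: r_{i+1} = r_i − f(r_i)·(f′(r_i))^{-1} mod 19^{i+2}, f′(x) = 2x + 9. Iterate:
  r_0 = 1 (mod 19)
  r_1 = 39 (mod 361)
  r_2 = 1122 (mod 6859)
Final: r = 1122 satisfies f(r) ≡ 0 mod 19^3.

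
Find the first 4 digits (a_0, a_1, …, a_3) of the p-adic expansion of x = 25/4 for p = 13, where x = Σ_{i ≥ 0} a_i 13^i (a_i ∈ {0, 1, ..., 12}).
(a_0, …, a_3) = (3, 10, 9, 9)

v_13(25/4) = 0 (numerator and denominator both coprime to 13), so x ∈ ℤ_13^×. Compute digits iteratively via a_i = x_i mod 13, x_{i+1} = (x_i − a_i)/13, with x_0 = x:
  x_0 = 25/4;  a_0 = 3;  x_1 = (x_0 − 3)/13 = 1/4
  x_1 = 1/4;  a_1 = 10;  x_2 = (x_1 − 10)/13 = -3/4
  x_2 = -3/4;  a_2 = 9;  x_3 = (x_2 − 9)/13 = -3/4
  x_3 = -3/4;  a_3 = 9;  x_4 = (x_3 − 9)/13 = -3/4
Digits: (3, 10, 9, 9).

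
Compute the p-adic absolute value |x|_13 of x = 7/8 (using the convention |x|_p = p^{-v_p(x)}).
|7/8|_13 = 1

Step 1 — compute v_13(x) by factoring powers of 13 out of the numerator and denominator: v_13(7/8) = 0. Step 2 — apply |x|_p = p^{-v_p(x)} = 13^{0} = 1.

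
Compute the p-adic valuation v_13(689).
v_13(689) = 1

v_13(n) is the largest exponent k such that 13^k divides n. Factor out: 689 = 13^1 · 53. (Sign doesn't affect v_p.) So v_13(689) = 1.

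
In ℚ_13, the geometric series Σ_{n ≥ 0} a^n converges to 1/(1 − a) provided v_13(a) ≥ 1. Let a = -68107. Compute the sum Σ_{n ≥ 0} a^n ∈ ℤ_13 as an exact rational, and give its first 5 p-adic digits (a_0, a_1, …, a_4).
Σ a^n = 1/(1 − a) = 1/68108;  first 5 digits = (1, 0, 0, 8, 10)

v_13(a) = 3 ≥ 1, so the series converges in ℤ_13 to 1/(1 − a) = 1/(1 − (-68107)) = 1/68108. Expand this rational in ℤ_13: compute digits iteratively via d_i = x_i mod 13, x_{i+1} = (x_i − d_i)/13. The first 5 digits are (1, 0, 0, 8, 10).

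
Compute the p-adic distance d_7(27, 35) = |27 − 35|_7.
d_7(27, 35) = 1

Step 1 — x − y = 27 − 35 = -8. Step 2 — v_7(-8) = 0 (factor: -8 = −(7^0 · 8); the sign does not affect v_p). Step 3 — |x − y|_7 = 7^{0} = 1.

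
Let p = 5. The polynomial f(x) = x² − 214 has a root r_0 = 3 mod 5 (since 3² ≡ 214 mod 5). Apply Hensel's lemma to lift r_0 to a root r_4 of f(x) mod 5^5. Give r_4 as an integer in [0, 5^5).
r_4 = 2908 (mod 3125)

Hensel's recurrence: r_{i+1} = r_i − f(r_i)·(f′(r_i))^{-1} mod 5^{i+2}, with f′(x) = 2x. Iterate:
  r_0 = 3 (mod 5)
  r_1 = 8 (mod 25)
  r_2 = 33 (mod 125)
  r_3 = 408 (mod 625)
  r_4 = 2908 (mod 3125)
Final: r_4 = 2908, and one checks f(r_4) ≡ 0 mod 5^5.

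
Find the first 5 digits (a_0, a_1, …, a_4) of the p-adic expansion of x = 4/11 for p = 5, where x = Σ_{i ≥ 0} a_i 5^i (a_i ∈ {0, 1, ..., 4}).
(a_0, …, a_4) = (4, 2, 4, 0, 3)

v_5(4/11) = 0 (numerator and denominator both coprime to 5), so x ∈ ℤ_5^×. Compute digits iteratively via a_i = x_i mod 5, x_{i+1} = (x_i − a_i)/5, with x_0 = x:
  x_0 = 4/11;  a_0 = 4;  x_1 = (x_0 − 4)/5 = -8/11
  x_1 = -8/11;  a_1 = 2;  x_2 = (x_1 − 2)/5 = -6/11
  x_2 = -6/11;  a_2 = 4;  x_3 = (x_2 − 4)/5 = -10/11
  x_3 = -10/11;  a_3 = 0;  x_4 = (x_3 − 0)/5 = -2/11
  x_4 = -2/11;  a_4 = 3;  x_5 = (x_4 − 3)/5 = -7/11
Digits: (4, 2, 4, 0, 3).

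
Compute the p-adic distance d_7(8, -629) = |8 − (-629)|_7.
d_7(8, -629) = 1/49

Step 1 — x − y = 8 − (-629) = 637. Step 2 — v_7(637) = 2 (factor: 637 = (7^2 · 13); the sign does not affect v_p). Step 3 — |x − y|_7 = 7^{-2} = 1/49.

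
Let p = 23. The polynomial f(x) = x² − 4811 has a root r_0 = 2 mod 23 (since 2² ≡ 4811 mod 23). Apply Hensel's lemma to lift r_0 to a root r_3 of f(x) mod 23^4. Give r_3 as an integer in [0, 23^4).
r_3 = 173790 (mod 279841)

Hensel's recurrence: r_{i+1} = r_i − f(r_i)·(f′(r_i))^{-1} mod 23^{i+2}, with f′(x) = 2x. Iterate:
  r_0 = 2 (mod 23)
  r_1 = 278 (mod 529)
  r_2 = 3452 (mod 12167)
  r_3 = 173790 (mod 279841)
Final: r_3 = 173790, and one checks f(r_3) ≡ 0 mod 23^4.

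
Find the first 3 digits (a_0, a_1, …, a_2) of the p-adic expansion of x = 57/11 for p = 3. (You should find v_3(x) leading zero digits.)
(a_0, …, a_2) = (0, 2, 1)

v_3(57/11) = 1, so a_0 = ... = a_0 = 0. Factor out: x = 3^1 · u with u = 19/11 a unit in ℤ_3. Expand u iteratively via a_{v+i} = u_i mod 3, u_{i+1} = (u_i − a_{v+i})/3:
  u_0 = 19/11;  a_1 = 2;  u_1 = (u_0 − 2)/3 = -1/11
  u_1 = -1/11;  a_2 = 1;  u_2 = (u_1 − 1)/3 = -4/11
Digits: (0, 2, 1).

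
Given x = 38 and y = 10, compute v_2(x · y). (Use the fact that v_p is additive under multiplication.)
v_2(380) = 2

v_p(x) = 1 (factor: 38 = 2^1 · 19); v_p(y) = 1 (factor: 10 = 2^1 · 5). Additivity: v_p(xy) = v_p(x) + v_p(y) = 1 + 1 = 2. (Direct check: xy = 380 = 2^2 · (95).)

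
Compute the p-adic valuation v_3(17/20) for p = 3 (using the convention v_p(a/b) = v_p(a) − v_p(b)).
v_3(17/20) = 0

Factor powers of 3 from the numerator and denominator of the reduced fraction: 17 = 3^0 · 17 and 20 = 3^0 · 20. Apply v_p(a/b) = v_p(a) − v_p(b): v_3(17/20) = 0 − 0 = 0.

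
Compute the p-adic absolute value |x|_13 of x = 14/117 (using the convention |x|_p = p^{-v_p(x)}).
|14/117|_13 = 13

Step 1 — compute v_13(x) by factoring powers of 13 out of the numerator and denominator: v_13(14/117) = -1. Step 2 — apply |x|_p = p^{-v_p(x)} = 13^{1} = 13.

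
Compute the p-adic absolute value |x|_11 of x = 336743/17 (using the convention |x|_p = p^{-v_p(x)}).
|336743/17|_11 = 1/14641

Step 1 — compute v_11(x) by factoring powers of 11 out of the numerator and denominator: v_11(336743/17) = 4. Step 2 — apply |x|_p = p^{-v_p(x)} = 11^{-4} = 1/14641.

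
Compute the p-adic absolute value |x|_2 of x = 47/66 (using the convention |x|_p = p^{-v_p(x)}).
|47/66|_2 = 2

Step 1 — compute v_2(x) by factoring powers of 2 out of the numerator and denominator: v_2(47/66) = -1. Step 2 — apply |x|_p = p^{-v_p(x)} = 2^{1} = 2.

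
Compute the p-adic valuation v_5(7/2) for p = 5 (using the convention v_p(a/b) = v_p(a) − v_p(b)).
v_5(7/2) = 0

Factor powers of 5 from the numerator and denominator of the reduced fraction: 7 = 5^0 · 7 and 2 = 5^0 · 2. Apply v_p(a/b) = v_p(a) − v_p(b): v_5(7/2) = 0 − 0 = 0.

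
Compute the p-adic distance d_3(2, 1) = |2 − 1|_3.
d_3(2, 1) = 1

Step 1 — x − y = 2 − 1 = 1. Step 2 — v_3(1) = 0 (factor: 1 = (3^0 · 1); the sign does not affect v_p). Step 3 — |x − y|_3 = 3^{0} = 1.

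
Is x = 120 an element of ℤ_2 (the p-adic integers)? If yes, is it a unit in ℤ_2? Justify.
x ∈ ℤ_2 but not a unit; v_2(x) = 3 > 0

ℤ_2 = {x ∈ ℚ_2 : v_2(x) ≥ 0} and ℤ_2^× = {x ∈ ℤ_2 : v_2(x) = 0}. Here v_2(120) = v_2(num) − v_2(den) = 3; compare against these criteria.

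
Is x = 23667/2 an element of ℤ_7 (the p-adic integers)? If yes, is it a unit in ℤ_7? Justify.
x ∈ ℤ_7 but not a unit; v_7(x) = 3 > 0

ℤ_7 = {x ∈ ℚ_7 : v_7(x) ≥ 0} and ℤ_7^× = {x ∈ ℤ_7 : v_7(x) = 0}. Here v_7(23667/2) = v_7(num) − v_7(den) = 3; compare against these criteria.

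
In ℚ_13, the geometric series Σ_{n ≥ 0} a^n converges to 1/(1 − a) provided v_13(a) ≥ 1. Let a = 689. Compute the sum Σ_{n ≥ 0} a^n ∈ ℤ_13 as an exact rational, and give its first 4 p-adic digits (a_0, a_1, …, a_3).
Σ a^n = 1/(1 − a) = -1/688;  first 4 digits = (1, 1, 5, 9)

v_13(a) = 1 ≥ 1, so the series converges in ℤ_13 to 1/(1 − a) = 1/(1 − 689) = -1/688. Expand this rational in ℤ_13: compute digits iteratively via d_i = x_i mod 13, x_{i+1} = (x_i − d_i)/13. The first 4 digits are (1, 1, 5, 9).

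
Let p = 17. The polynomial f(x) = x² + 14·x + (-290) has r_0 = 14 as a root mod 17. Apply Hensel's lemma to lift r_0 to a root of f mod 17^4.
r_3 = 12356 (mod 83521)

Hensel: r_{i+1} = r_i − f(r_i)·(f′(r_i))^{-1} mod 17^{i+2}, f′(x) = 2x + 14. Iterate:
  r_0 = 14 (mod 17)
  r_1 = 218 (mod 289)
  r_2 = 2530 (mod 4913)
  r_3 = 12356 (mod 83521)
Final: r = 12356 satisfies f(r) ≡ 0 mod 17^4.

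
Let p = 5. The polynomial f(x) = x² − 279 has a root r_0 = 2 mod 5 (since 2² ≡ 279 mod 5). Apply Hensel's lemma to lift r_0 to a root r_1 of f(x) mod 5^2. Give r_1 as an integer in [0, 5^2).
r_1 = 2 (mod 25)

Hensel's recurrence: r_{i+1} = r_i − f(r_i)·(f′(r_i))^{-1} mod 5^{i+2}, with f′(x) = 2x. Iterate:
  r_0 = 2 (mod 5)
  r_1 = 2 (mod 25)
Final: r_1 = 2, and one checks f(r_1) ≡ 0 mod 5^2.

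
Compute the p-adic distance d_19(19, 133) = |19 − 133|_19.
d_19(19, 133) = 1/19

Step 1 — x − y = 19 − 133 = -114. Step 2 — v_19(-114) = 1 (factor: -114 = −(19^1 · 6); the sign does not affect v_p). Step 3 — |x − y|_19 = 19^{-1} = 1/19.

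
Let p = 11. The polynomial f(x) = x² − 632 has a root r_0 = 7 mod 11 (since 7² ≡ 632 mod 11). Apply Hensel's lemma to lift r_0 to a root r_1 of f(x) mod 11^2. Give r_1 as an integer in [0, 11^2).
r_1 = 40 (mod 121)

Hensel's recurrence: r_{i+1} = r_i − f(r_i)·(f′(r_i))^{-1} mod 11^{i+2}, with f′(x) = 2x. Iterate:
  r_0 = 7 (mod 11)
  r_1 = 40 (mod 121)
Final: r_1 = 40, and one checks f(r_1) ≡ 0 mod 11^2.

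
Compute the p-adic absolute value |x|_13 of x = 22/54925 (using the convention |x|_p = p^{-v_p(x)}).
|22/54925|_13 = 2197

Step 1 — compute v_13(x) by factoring powers of 13 out of the numerator and denominator: v_13(22/54925) = -3. Step 2 — apply |x|_p = p^{-v_p(x)} = 13^{3} = 2197.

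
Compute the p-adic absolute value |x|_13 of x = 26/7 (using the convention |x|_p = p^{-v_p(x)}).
|26/7|_13 = 1/13

Step 1 — compute v_13(x) by factoring powers of 13 out of the numerator and denominator: v_13(26/7) = 1. Step 2 — apply |x|_p = p^{-v_p(x)} = 13^{-1} = 1/13.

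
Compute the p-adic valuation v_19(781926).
v_19(781926) = 4

v_19(n) is the largest exponent k such that 19^k divides n. Factor out: 781926 = 19^4 · 6. (Sign doesn't affect v_p.) So v_19(781926) = 4.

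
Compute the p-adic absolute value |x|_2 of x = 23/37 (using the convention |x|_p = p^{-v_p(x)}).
|23/37|_2 = 1

Step 1 — compute v_2(x) by factoring powers of 2 out of the numerator and denominator: v_2(23/37) = 0. Step 2 — apply |x|_p = p^{-v_p(x)} = 2^{0} = 1.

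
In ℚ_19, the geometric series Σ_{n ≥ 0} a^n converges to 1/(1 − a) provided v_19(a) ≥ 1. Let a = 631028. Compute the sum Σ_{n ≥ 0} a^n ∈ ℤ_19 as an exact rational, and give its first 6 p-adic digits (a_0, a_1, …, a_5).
Σ a^n = 1/(1 − a) = -1/631027;  first 6 digits = (1, 0, 0, 16, 4, 0)

v_19(a) = 3 ≥ 1, so the series converges in ℤ_19 to 1/(1 − a) = 1/(1 − 631028) = -1/631027. Expand this rational in ℤ_19: compute digits iteratively via d_i = x_i mod 19, x_{i+1} = (x_i − d_i)/19. The first 6 digits are (1, 0, 0, 16, 4, 0).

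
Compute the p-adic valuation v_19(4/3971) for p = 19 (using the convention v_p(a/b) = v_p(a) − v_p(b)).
v_19(4/3971) = -2

Factor powers of 19 from the numerator and denominator of the reduced fraction: 4 = 19^0 · 4 and 3971 = 19^2 · 11. Apply v_p(a/b) = v_p(a) − v_p(b): v_19(4/3971) = 0 − 2 = -2.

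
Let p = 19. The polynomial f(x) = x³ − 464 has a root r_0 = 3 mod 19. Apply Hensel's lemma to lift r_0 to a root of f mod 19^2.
r_1 = 193 (mod 361)

Hensel: r_{i+1} = r_i − f(r_i)/f′(r_i) mod 19^{i+2}, where f′(x) = 3x². Iterate:
  r_0 = 3 (mod 19)
  r_1 = 193 (mod 361)
Final: r = 193 with f(r) ≡ 0 mod 19^2.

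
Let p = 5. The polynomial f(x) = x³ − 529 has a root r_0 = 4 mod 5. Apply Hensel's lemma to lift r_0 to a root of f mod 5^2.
r_1 = 9 (mod 25)

Hensel: r_{i+1} = r_i − f(r_i)/f′(r_i) mod 5^{i+2}, where f′(x) = 3x². Iterate:
  r_0 = 4 (mod 5)
  r_1 = 9 (mod 25)
Final: r = 9 with f(r) ≡ 0 mod 5^2.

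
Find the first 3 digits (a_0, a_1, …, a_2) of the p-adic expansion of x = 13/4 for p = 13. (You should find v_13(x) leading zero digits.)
(a_0, …, a_2) = (0, 10, 9)

v_13(13/4) = 1, so a_0 = ... = a_0 = 0. Factor out: x = 13^1 · u with u = 1/4 a unit in ℤ_13. Expand u iteratively via a_{v+i} = u_i mod 13, u_{i+1} = (u_i − a_{v+i})/13:
  u_0 = 1/4;  a_1 = 10;  u_1 = (u_0 − 10)/13 = -3/4
  u_1 = -3/4;  a_2 = 9;  u_2 = (u_1 − 9)/13 = -3/4
Digits: (0, 10, 9).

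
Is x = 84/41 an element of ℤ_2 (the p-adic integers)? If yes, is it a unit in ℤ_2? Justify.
x ∈ ℤ_2 but not a unit; v_2(x) = 2 > 0

ℤ_2 = {x ∈ ℚ_2 : v_2(x) ≥ 0} and ℤ_2^× = {x ∈ ℤ_2 : v_2(x) = 0}. Here v_2(84/41) = v_2(num) − v_2(den) = 2; compare against these criteria.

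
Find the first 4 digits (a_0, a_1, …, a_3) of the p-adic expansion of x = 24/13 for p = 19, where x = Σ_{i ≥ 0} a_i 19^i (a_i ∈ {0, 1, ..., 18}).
(a_0, …, a_3) = (15, 11, 14, 8)

v_19(24/13) = 0 (numerator and denominator both coprime to 19), so x ∈ ℤ_19^×. Compute digits iteratively via a_i = x_i mod 19, x_{i+1} = (x_i − a_i)/19, with x_0 = x:
  x_0 = 24/13;  a_0 = 15;  x_1 = (x_0 − 15)/19 = -9/13
  x_1 = -9/13;  a_1 = 11;  x_2 = (x_1 − 11)/19 = -8/13
  x_2 = -8/13;  a_2 = 14;  x_3 = (x_2 − 14)/19 = -10/13
  x_3 = -10/13;  a_3 = 8;  x_4 = (x_3 − 8)/19 = -6/13
Digits: (15, 11, 14, 8).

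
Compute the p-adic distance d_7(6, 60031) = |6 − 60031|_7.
d_7(6, 60031) = 1/2401

Step 1 — x − y = 6 − 60031 = -60025. Step 2 — v_7(-60025) = 4 (factor: -60025 = −(7^4 · 25); the sign does not affect v_p). Step 3 — |x − y|_7 = 7^{-4} = 1/2401.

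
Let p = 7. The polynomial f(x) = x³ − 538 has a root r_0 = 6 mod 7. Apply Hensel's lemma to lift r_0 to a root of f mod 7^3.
r_2 = 293 (mod 343)

Hensel: r_{i+1} = r_i − f(r_i)/f′(r_i) mod 7^{i+2}, where f′(x) = 3x². Iterate:
  r_0 = 6 (mod 7)
  r_1 = 48 (mod 49)
  r_2 = 293 (mod 343)
Final: r = 293 with f(r) ≡ 0 mod 7^3.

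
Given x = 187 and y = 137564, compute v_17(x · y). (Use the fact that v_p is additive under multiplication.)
v_17(25724468) = 4

v_p(x) = 1 (factor: 187 = 17^1 · 11); v_p(y) = 3 (factor: 137564 = 17^3 · 28). Additivity: v_p(xy) = v_p(x) + v_p(y) = 1 + 3 = 4. (Direct check: xy = 25724468 = 17^4 · (308).)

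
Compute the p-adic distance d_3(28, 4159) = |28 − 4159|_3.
d_3(28, 4159) = 1/243

Step 1 — x − y = 28 − 4159 = -4131. Step 2 — v_3(-4131) = 5 (factor: -4131 = −(3^5 · 17); the sign does not affect v_p). Step 3 — |x − y|_3 = 3^{-5} = 1/243.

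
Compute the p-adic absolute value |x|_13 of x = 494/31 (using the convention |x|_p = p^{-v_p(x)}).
|494/31|_13 = 1/13

Step 1 — compute v_13(x) by factoring powers of 13 out of the numerator and denominator: v_13(494/31) = 1. Step 2 — apply |x|_p = p^{-v_p(x)} = 13^{-1} = 1/13.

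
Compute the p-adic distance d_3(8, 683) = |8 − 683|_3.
d_3(8, 683) = 1/27

Step 1 — x − y = 8 − 683 = -675. Step 2 — v_3(-675) = 3 (factor: -675 = −(3^3 · 25); the sign does not affect v_p). Step 3 — |x − y|_3 = 3^{-3} = 1/27.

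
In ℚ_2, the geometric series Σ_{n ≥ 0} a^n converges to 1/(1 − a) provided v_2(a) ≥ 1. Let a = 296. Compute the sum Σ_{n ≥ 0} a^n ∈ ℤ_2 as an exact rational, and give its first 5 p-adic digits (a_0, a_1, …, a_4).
Σ a^n = 1/(1 − a) = -1/295;  first 5 digits = (1, 0, 0, 1, 0)

v_2(a) = 3 ≥ 1, so the series converges in ℤ_2 to 1/(1 − a) = 1/(1 − 296) = -1/295. Expand this rational in ℤ_2: compute digits iteratively via d_i = x_i mod 2, x_{i+1} = (x_i − d_i)/2. The first 5 digits are (1, 0, 0, 1, 0).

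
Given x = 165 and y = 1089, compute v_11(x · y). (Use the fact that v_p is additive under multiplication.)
v_11(179685) = 3

v_p(x) = 1 (factor: 165 = 11^1 · 15); v_p(y) = 2 (factor: 1089 = 11^2 · 9). Additivity: v_p(xy) = v_p(x) + v_p(y) = 1 + 2 = 3. (Direct check: xy = 179685 = 11^3 · (135).)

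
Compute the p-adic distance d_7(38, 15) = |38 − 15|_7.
d_7(38, 15) = 1

Step 1 — x − y = 38 − 15 = 23. Step 2 — v_7(23) = 0 (factor: 23 = (7^0 · 23); the sign does not affect v_p). Step 3 — |x − y|_7 = 7^{0} = 1.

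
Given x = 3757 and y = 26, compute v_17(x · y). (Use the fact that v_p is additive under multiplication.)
v_17(97682) = 2

v_p(x) = 2 (factor: 3757 = 17^2 · 13); v_p(y) = 0 (factor: 26 = 17^0 · 26). Additivity: v_p(xy) = v_p(x) + v_p(y) = 2 + 0 = 2. (Direct check: xy = 97682 = 17^2 · (338).)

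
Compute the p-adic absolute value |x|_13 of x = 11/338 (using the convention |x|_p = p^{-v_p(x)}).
|11/338|_13 = 169

Step 1 — compute v_13(x) by factoring powers of 13 out of the numerator and denominator: v_13(11/338) = -2. Step 2 — apply |x|_p = p^{-v_p(x)} = 13^{2} = 169.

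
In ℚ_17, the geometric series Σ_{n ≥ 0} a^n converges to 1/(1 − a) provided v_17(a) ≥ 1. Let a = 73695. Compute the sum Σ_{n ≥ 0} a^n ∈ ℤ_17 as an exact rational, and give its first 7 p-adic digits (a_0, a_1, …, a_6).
Σ a^n = 1/(1 − a) = -1/73694;  first 7 digits = (1, 0, 0, 15, 0, 0, 4)

v_17(a) = 3 ≥ 1, so the series converges in ℤ_17 to 1/(1 − a) = 1/(1 − 73695) = -1/73694. Expand this rational in ℤ_17: compute digits iteratively via d_i = x_i mod 17, x_{i+1} = (x_i − d_i)/17. The first 7 digits are (1, 0, 0, 15, 0, 0, 4).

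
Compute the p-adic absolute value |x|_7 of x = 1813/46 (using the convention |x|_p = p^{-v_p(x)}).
|1813/46|_7 = 1/49

Step 1 — compute v_7(x) by factoring powers of 7 out of the numerator and denominator: v_7(1813/46) = 2. Step 2 — apply |x|_p = p^{-v_p(x)} = 7^{-2} = 1/49.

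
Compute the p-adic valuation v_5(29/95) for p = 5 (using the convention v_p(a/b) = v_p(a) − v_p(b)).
v_5(29/95) = -1

Factor powers of 5 from the numerator and denominator of the reduced fraction: 29 = 5^0 · 29 and 95 = 5^1 · 19. Apply v_p(a/b) = v_p(a) − v_p(b): v_5(29/95) = 0 − 1 = -1.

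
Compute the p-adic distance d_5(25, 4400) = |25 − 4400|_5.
d_5(25, 4400) = 1/625

Step 1 — x − y = 25 − 4400 = -4375. Step 2 — v_5(-4375) = 4 (factor: -4375 = −(5^4 · 7); the sign does not affect v_p). Step 3 — |x − y|_5 = 5^{-4} = 1/625.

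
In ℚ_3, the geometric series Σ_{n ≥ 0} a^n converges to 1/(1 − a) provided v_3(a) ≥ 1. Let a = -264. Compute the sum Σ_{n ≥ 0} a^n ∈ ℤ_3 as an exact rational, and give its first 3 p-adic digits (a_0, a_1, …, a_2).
Σ a^n = 1/(1 − a) = 1/265;  first 3 digits = (1, 2, 1)

v_3(a) = 1 ≥ 1, so the series converges in ℤ_3 to 1/(1 − a) = 1/(1 − (-264)) = 1/265. Expand this rational in ℤ_3: compute digits iteratively via d_i = x_i mod 3, x_{i+1} = (x_i − d_i)/3. The first 3 digits are (1, 2, 1).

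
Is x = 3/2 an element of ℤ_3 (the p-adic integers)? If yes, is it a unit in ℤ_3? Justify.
x ∈ ℤ_3 but not a unit; v_3(x) = 1 > 0

ℤ_3 = {x ∈ ℚ_3 : v_3(x) ≥ 0} and ℤ_3^× = {x ∈ ℤ_3 : v_3(x) = 0}. Here v_3(3/2) = v_3(num) − v_3(den) = 1; compare against these criteria.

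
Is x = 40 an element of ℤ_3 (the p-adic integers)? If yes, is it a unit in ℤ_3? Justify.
x ∈ ℤ_3^× (unit); v_3(x) = 0

ℤ_3 = {x ∈ ℚ_3 : v_3(x) ≥ 0} and ℤ_3^× = {x ∈ ℤ_3 : v_3(x) = 0}. Here v_3(40) = v_3(num) − v_3(den) = 0; compare against these criteria.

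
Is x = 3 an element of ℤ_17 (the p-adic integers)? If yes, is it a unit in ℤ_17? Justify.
x ∈ ℤ_17^× (unit); v_17(x) = 0

ℤ_17 = {x ∈ ℚ_17 : v_17(x) ≥ 0} and ℤ_17^× = {x ∈ ℤ_17 : v_17(x) = 0}. Here v_17(3) = v_17(num) − v_17(den) = 0; compare against these criteria.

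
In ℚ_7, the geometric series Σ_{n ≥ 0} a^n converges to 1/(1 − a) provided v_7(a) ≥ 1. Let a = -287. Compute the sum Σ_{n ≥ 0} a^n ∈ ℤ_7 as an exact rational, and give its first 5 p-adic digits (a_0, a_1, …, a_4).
Σ a^n = 1/(1 − a) = 1/288;  first 5 digits = (1, 1, 2, 2, 3)

v_7(a) = 1 ≥ 1, so the series converges in ℤ_7 to 1/(1 − a) = 1/(1 − (-287)) = 1/288. Expand this rational in ℤ_7: compute digits iteratively via d_i = x_i mod 7, x_{i+1} = (x_i − d_i)/7. The first 5 digits are (1, 1, 2, 2, 3).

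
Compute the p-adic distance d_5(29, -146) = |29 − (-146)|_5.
d_5(29, -146) = 1/25

Step 1 — x − y = 29 − (-146) = 175. Step 2 — v_5(175) = 2 (factor: 175 = (5^2 · 7); the sign does not affect v_p). Step 3 — |x − y|_5 = 5^{-2} = 1/25.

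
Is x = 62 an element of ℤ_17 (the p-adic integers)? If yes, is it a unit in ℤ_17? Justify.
x ∈ ℤ_17^× (unit); v_17(x) = 0

ℤ_17 = {x ∈ ℚ_17 : v_17(x) ≥ 0} and ℤ_17^× = {x ∈ ℤ_17 : v_17(x) = 0}. Here v_17(62) = v_17(num) − v_17(den) = 0; compare against these criteria.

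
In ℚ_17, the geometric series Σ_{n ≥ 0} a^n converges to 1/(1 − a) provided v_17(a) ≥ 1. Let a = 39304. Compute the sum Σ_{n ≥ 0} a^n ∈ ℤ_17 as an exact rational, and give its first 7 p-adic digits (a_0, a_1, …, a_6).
Σ a^n = 1/(1 − a) = -1/39303;  first 7 digits = (1, 0, 0, 8, 0, 0, 13)

v_17(a) = 3 ≥ 1, so the series converges in ℤ_17 to 1/(1 − a) = 1/(1 − 39304) = -1/39303. Expand this rational in ℤ_17: compute digits iteratively via d_i = x_i mod 17, x_{i+1} = (x_i − d_i)/17. The first 7 digits are (1, 0, 0, 8, 0, 0, 13).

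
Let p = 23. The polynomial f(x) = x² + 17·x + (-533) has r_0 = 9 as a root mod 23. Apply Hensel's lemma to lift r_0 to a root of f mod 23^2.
r_1 = 78 (mod 529)

Hensel: r_{i+1} = r_i − f(r_i)·(f′(r_i))^{-1} mod 23^{i+2}, f′(x) = 2x + 17. Iterate:
  r_0 = 9 (mod 23)
  r_1 = 78 (mod 529)
Final: r = 78 satisfies f(r) ≡ 0 mod 23^2.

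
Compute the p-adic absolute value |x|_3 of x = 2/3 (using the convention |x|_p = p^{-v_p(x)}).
|2/3|_3 = 3

Step 1 — compute v_3(x) by factoring powers of 3 out of the numerator and denominator: v_3(2/3) = -1. Step 2 — apply |x|_p = p^{-v_p(x)} = 3^{1} = 3.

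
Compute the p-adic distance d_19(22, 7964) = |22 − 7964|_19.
d_19(22, 7964) = 1/361

Step 1 — x − y = 22 − 7964 = -7942. Step 2 — v_19(-7942) = 2 (factor: -7942 = −(19^2 · 22); the sign does not affect v_p). Step 3 — |x − y|_19 = 19^{-2} = 1/361.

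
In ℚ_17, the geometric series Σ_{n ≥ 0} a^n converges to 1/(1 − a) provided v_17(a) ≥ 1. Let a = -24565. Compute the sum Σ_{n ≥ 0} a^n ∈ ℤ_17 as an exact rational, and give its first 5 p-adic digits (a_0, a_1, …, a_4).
Σ a^n = 1/(1 − a) = 1/24566;  first 5 digits = (1, 0, 0, 12, 16)

v_17(a) = 3 ≥ 1, so the series converges in ℤ_17 to 1/(1 − a) = 1/(1 − (-24565)) = 1/24566. Expand this rational in ℤ_17: compute digits iteratively via d_i = x_i mod 17, x_{i+1} = (x_i − d_i)/17. The first 5 digits are (1, 0, 0, 12, 16).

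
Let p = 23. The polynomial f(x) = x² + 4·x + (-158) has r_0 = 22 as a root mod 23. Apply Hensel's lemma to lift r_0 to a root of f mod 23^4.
r_3 = 135239 (mod 279841)

Hensel: r_{i+1} = r_i − f(r_i)·(f′(r_i))^{-1} mod 23^{i+2}, f′(x) = 2x + 4. Iterate:
  r_0 = 22 (mod 23)
  r_1 = 344 (mod 529)
  r_2 = 1402 (mod 12167)
  r_3 = 135239 (mod 279841)
Final: r = 135239 satisfies f(r) ≡ 0 mod 23^4.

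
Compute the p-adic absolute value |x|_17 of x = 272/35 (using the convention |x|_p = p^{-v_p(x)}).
|272/35|_17 = 1/17

Step 1 — compute v_17(x) by factoring powers of 17 out of the numerator and denominator: v_17(272/35) = 1. Step 2 — apply |x|_p = p^{-v_p(x)} = 17^{-1} = 1/17.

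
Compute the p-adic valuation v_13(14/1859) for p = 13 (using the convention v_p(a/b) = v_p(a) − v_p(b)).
v_13(14/1859) = -2

Factor powers of 13 from the numerator and denominator of the reduced fraction: 14 = 13^0 · 14 and 1859 = 13^2 · 11. Apply v_p(a/b) = v_p(a) − v_p(b): v_13(14/1859) = 0 − 2 = -2.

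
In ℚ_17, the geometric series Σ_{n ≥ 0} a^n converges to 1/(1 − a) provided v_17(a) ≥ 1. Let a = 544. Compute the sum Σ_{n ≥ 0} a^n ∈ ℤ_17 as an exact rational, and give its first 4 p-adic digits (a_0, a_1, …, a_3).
Σ a^n = 1/(1 − a) = -1/543;  first 4 digits = (1, 15, 5, 1)

v_17(a) = 1 ≥ 1, so the series converges in ℤ_17 to 1/(1 − a) = 1/(1 − 544) = -1/543. Expand this rational in ℤ_17: compute digits iteratively via d_i = x_i mod 17, x_{i+1} = (x_i − d_i)/17. The first 4 digits are (1, 15, 5, 1).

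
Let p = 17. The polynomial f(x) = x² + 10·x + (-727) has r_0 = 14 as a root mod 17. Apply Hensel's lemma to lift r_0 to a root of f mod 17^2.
r_1 = 184 (mod 289)

Hensel: r_{i+1} = r_i − f(r_i)·(f′(r_i))^{-1} mod 17^{i+2}, f′(x) = 2x + 10. Iterate:
  r_0 = 14 (mod 17)
  r_1 = 184 (mod 289)
Final: r = 184 satisfies f(r) ≡ 0 mod 17^2.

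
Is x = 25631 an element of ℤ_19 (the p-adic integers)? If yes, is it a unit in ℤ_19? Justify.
x ∈ ℤ_19 but not a unit; v_19(x) = 2 > 0

ℤ_19 = {x ∈ ℚ_19 : v_19(x) ≥ 0} and ℤ_19^× = {x ∈ ℤ_19 : v_19(x) = 0}. Here v_19(25631) = v_19(num) − v_19(den) = 2; compare against these criteria.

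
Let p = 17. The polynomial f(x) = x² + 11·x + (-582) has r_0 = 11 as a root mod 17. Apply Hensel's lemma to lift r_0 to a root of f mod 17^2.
r_1 = 249 (mod 289)

Hensel: r_{i+1} = r_i − f(r_i)·(f′(r_i))^{-1} mod 17^{i+2}, f′(x) = 2x + 11. Iterate:
  r_0 = 11 (mod 17)
  r_1 = 249 (mod 289)
Final: r = 249 satisfies f(r) ≡ 0 mod 17^2.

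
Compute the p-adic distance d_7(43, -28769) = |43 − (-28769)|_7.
d_7(43, -28769) = 1/2401

Step 1 — x − y = 43 − (-28769) = 28812. Step 2 — v_7(28812) = 4 (factor: 28812 = (7^4 · 12); the sign does not affect v_p). Step 3 — |x − y|_7 = 7^{-4} = 1/2401.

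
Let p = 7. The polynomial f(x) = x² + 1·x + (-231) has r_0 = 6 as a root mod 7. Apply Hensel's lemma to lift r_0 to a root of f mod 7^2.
r_1 = 13 (mod 49)

Hensel: r_{i+1} = r_i − f(r_i)·(f′(r_i))^{-1} mod 7^{i+2}, f′(x) = 2x + 1. Iterate:
  r_0 = 6 (mod 7)
  r_1 = 13 (mod 49)
Final: r = 13 satisfies f(r) ≡ 0 mod 7^2.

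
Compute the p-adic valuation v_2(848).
v_2(848) = 4

v_2(n) is the largest exponent k such that 2^k divides n. Factor out: 848 = 2^4 · 53. (Sign doesn't affect v_p.) So v_2(848) = 4.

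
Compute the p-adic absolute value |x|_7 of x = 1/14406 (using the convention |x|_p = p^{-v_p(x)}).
|1/14406|_7 = 2401

Step 1 — compute v_7(x) by factoring powers of 7 out of the numerator and denominator: v_7(1/14406) = -4. Step 2 — apply |x|_p = p^{-v_p(x)} = 7^{4} = 2401.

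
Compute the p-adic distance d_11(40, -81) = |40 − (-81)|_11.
d_11(40, -81) = 1/121

Step 1 — x − y = 40 − (-81) = 121. Step 2 — v_11(121) = 2 (factor: 121 = (11^2 · 1); the sign does not affect v_p). Step 3 — |x − y|_11 = 11^{-2} = 1/121.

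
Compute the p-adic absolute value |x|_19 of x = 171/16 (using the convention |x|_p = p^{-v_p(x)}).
|171/16|_19 = 1/19

Step 1 — compute v_19(x) by factoring powers of 19 out of the numerator and denominator: v_19(171/16) = 1. Step 2 — apply |x|_p = p^{-v_p(x)} = 19^{-1} = 1/19.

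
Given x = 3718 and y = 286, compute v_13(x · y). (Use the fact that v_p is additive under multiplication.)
v_13(1063348) = 3

v_p(x) = 2 (factor: 3718 = 13^2 · 22); v_p(y) = 1 (factor: 286 = 13^1 · 22). Additivity: v_p(xy) = v_p(x) + v_p(y) = 2 + 1 = 3. (Direct check: xy = 1063348 = 13^3 · (484).)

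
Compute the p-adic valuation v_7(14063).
v_7(14063) = 3

v_7(n) is the largest exponent k such that 7^k divides n. Factor out: 14063 = 7^3 · 41. (Sign doesn't affect v_p.) So v_7(14063) = 3.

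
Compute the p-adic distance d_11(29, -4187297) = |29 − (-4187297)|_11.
d_11(29, -4187297) = 1/161051

Step 1 — x − y = 29 − (-4187297) = 4187326. Step 2 — v_11(4187326) = 5 (factor: 4187326 = (11^5 · 26); the sign does not affect v_p). Step 3 — |x − y|_11 = 11^{-5} = 1/161051.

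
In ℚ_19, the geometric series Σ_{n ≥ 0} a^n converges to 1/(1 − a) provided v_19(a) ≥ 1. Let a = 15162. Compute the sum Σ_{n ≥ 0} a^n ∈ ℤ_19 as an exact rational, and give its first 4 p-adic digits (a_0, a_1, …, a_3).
Σ a^n = 1/(1 − a) = -1/15161;  first 4 digits = (1, 0, 4, 2)

v_19(a) = 2 ≥ 1, so the series converges in ℤ_19 to 1/(1 − a) = 1/(1 − 15162) = -1/15161. Expand this rational in ℤ_19: compute digits iteratively via d_i = x_i mod 19, x_{i+1} = (x_i − d_i)/19. The first 4 digits are (1, 0, 4, 2).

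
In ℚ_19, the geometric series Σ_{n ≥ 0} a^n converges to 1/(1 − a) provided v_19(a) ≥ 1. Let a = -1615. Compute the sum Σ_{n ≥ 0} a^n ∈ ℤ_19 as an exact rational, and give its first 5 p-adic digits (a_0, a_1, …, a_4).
Σ a^n = 1/(1 − a) = 1/1616;  first 5 digits = (1, 10, 0, 12, 3)

v_19(a) = 1 ≥ 1, so the series converges in ℤ_19 to 1/(1 − a) = 1/(1 − (-1615)) = 1/1616. Expand this rational in ℤ_19: compute digits iteratively via d_i = x_i mod 19, x_{i+1} = (x_i − d_i)/19. The first 5 digits are (1, 10, 0, 12, 3).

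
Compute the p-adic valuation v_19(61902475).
v_19(61902475) = 5

v_19(n) is the largest exponent k such that 19^k divides n. Factor out: 61902475 = 19^5 · 25. (Sign doesn't affect v_p.) So v_19(61902475) = 5.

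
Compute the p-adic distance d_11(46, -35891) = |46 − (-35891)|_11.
d_11(46, -35891) = 1/1331

Step 1 — x − y = 46 − (-35891) = 35937. Step 2 — v_11(35937) = 3 (factor: 35937 = (11^3 · 27); the sign does not affect v_p). Step 3 — |x − y|_11 = 11^{-3} = 1/1331.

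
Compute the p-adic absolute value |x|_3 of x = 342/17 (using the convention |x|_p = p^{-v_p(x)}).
|342/17|_3 = 1/9

Step 1 — compute v_3(x) by factoring powers of 3 out of the numerator and denominator: v_3(342/17) = 2. Step 2 — apply |x|_p = p^{-v_p(x)} = 3^{-2} = 1/9.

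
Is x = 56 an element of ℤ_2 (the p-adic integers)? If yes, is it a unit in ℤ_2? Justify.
x ∈ ℤ_2 but not a unit; v_2(x) = 3 > 0

ℤ_2 = {x ∈ ℚ_2 : v_2(x) ≥ 0} and ℤ_2^× = {x ∈ ℤ_2 : v_2(x) = 0}. Here v_2(56) = v_2(num) − v_2(den) = 3; compare against these criteria.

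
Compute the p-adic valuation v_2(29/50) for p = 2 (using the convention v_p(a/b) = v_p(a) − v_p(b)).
v_2(29/50) = -1

Factor powers of 2 from the numerator and denominator of the reduced fraction: 29 = 2^0 · 29 and 50 = 2^1 · 25. Apply v_p(a/b) = v_p(a) − v_p(b): v_2(29/50) = 0 − 1 = -1.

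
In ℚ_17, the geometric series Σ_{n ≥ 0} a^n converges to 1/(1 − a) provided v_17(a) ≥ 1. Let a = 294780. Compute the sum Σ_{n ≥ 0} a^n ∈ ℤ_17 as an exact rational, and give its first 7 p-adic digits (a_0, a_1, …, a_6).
Σ a^n = 1/(1 − a) = -1/294779;  first 7 digits = (1, 0, 0, 9, 3, 0, 13)

v_17(a) = 3 ≥ 1, so the series converges in ℤ_17 to 1/(1 − a) = 1/(1 − 294780) = -1/294779. Expand this rational in ℤ_17: compute digits iteratively via d_i = x_i mod 17, x_{i+1} = (x_i − d_i)/17. The first 7 digits are (1, 0, 0, 9, 3, 0, 13).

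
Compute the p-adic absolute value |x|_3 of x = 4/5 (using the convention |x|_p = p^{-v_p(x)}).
|4/5|_3 = 1

Step 1 — compute v_3(x) by factoring powers of 3 out of the numerator and denominator: v_3(4/5) = 0. Step 2 — apply |x|_p = p^{-v_p(x)} = 3^{0} = 1.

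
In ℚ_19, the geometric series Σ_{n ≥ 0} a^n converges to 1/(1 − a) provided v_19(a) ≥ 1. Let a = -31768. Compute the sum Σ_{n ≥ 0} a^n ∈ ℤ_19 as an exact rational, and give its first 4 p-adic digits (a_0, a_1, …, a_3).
Σ a^n = 1/(1 − a) = 1/31769;  first 4 digits = (1, 0, 7, 14)

v_19(a) = 2 ≥ 1, so the series converges in ℤ_19 to 1/(1 − a) = 1/(1 − (-31768)) = 1/31769. Expand this rational in ℤ_19: compute digits iteratively via d_i = x_i mod 19, x_{i+1} = (x_i − d_i)/19. The first 4 digits are (1, 0, 7, 14).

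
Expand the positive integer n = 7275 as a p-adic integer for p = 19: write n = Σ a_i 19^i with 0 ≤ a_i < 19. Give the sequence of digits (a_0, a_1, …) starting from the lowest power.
(a_0, a_1, …) = (17, 2, 1, 1)

Repeated division by 19 gives the digits low-to-high: 7275 = 17 + 2·19^1 + 1·19^2 + 1·19^3. Digit sequence: (17, 2, 1, 1).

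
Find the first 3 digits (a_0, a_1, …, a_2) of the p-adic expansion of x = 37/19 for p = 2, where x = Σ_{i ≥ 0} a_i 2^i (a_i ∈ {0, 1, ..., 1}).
(a_0, …, a_2) = (1, 1, 1)

v_2(37/19) = 0 (numerator and denominator both coprime to 2), so x ∈ ℤ_2^×. Compute digits iteratively via a_i = x_i mod 2, x_{i+1} = (x_i − a_i)/2, with x_0 = x:
  x_0 = 37/19;  a_0 = 1;  x_1 = (x_0 − 1)/2 = 9/19
  x_1 = 9/19;  a_1 = 1;  x_2 = (x_1 − 1)/2 = -5/19
  x_2 = -5/19;  a_2 = 1;  x_3 = (x_2 − 1)/2 = -12/19
Digits: (1, 1, 1).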